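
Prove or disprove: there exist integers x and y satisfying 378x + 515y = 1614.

378 and 515 are coprime, so 378x + 515y ranges over all of ℤ.
Dividing repeatedly: 515 = 1·378 + 137, 378 = 2·137 + 104, 137 = 1·104 + 33, 104 = 3·33 + 5, 33 = 6·5 + 3, 5 = 1·3 + 2, 3 = 1·2 + 1, 2 = 2·1 + 0.
Unwinding: 1 = 3 − 1·2 = 3 − (5 − 1·3) = −5 + 2·3 = −5 + 2·(33 − 6·5) = 2·33 − 13·5 = 2·33 − 13·(104 − 3·33) = −13·104 + 41·33 = −13·104 + 41·(137 − 1·104) = 41·137 − 54·104 = 41·137 − 54·(378 − 2·137) = −54·378 + 149·137 = −54·378 + 149·(515 − 1·378) = 149·515 − 203·378, i.e. 378·(-203) + 515·149 = 1.
Scaling by 1614 gives the particular solution (x, y) = (-327642, 240486).
The general solution is x = -327642 + 515k, y = 240486 − 378k; taking k = 637 gives the smaller pair x = 413, y = -300.
Check: 378·413 + 515·(-300) = 156114 − 154500 = 1614. ✓

x = 413, y = -300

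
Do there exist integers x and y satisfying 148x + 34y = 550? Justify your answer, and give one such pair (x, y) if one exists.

Every value of 148x + 34y is a multiple of gcd(148, 34) = 2; since 2 ∣ 550, solutions exist.
Dividing through by 2 reduces the equation to 74x + 17y = 275.
Dividing repeatedly: 74 = 4·17 + 6, 17 = 2·6 + 5, 6 = 1·5 + 1, 5 = 5·1 + 0.
Back-substituting, 1 = 6 − 1·5 = 6 − (17 − 2·6) = −17 + 3·6 = −17 + 3·(74 − 4·17) = 3·74 − 13·17; that is, 74·3 + 17·(-13) = 1.
Scaling by 275 gives the particular solution (x, y) = (825, -3575).
Shifting by a multiple of (17, −74) keeps it a solution: x = 825 − 48·17 = 9, y = -3575 + 48·74 = -23.
Check: 148·9 + 34·(-23) = 1332 − 782 = 550. ✓

x = 9, y = -23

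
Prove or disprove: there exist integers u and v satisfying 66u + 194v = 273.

No, no such integers exist.

Any value of 66u + 194v is a multiple of gcd(66, 194) = 2.
However 273 leaves remainder 1 on division by 2.
Hence no integers u, v satisfy the equation.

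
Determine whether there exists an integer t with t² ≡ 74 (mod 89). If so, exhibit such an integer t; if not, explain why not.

No such integer exists.

89 is prime, so by Euler's criterion 74 is a square mod 89 iff 74^((89−1)/2) = 74^44 ≡ 1 (mod 89).
Repeated squaring mod 89: 74^2 = 5476 ≡ 47; 74^4 ≡ 47² = 2209 ≡ 73; 74^8 ≡ 73² = 5329 ≡ 78; 74^16 ≡ 78² = 6084 ≡ 32; 74^32 ≡ 32² = 1024 ≡ 45.
Since 44 = 32 + 8 + 4, 74^44 ≡ 45 · 78 · 73; multiplying out mod 89: 45·78 = 3510 ≡ 39, then 39·73 = 2847 ≡ 88. Thus 74^44 ≡ 88 ≡ −1 (mod 89).
The value −1 means 74 is a non-residue modulo 89, so t² ≡ 74 (mod 89) is impossible.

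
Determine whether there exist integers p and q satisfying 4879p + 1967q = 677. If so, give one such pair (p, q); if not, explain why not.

There are no such integers.

Both 4879 and 1967 are divisible by gcd(4879, 1967) = 7, hence so is any combination 4879p + 1967q.
But 677 is not a multiple of 7 (it leaves remainder 5).
So the equation is unsolvable over ℤ.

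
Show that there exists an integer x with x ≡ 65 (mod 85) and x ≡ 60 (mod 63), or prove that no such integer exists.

The moduli 85 and 63 are coprime, so by the Chinese Remainder Theorem a unique solution modulo 5355 exists.
Any solution of the first congruence is x = 65 + 85t; substituting into the second, 85t ≡ 60 − 65 ≡ 58 (mod 63).
85 ≡ 22 (mod 63), so this reads 22t ≡ 58 (mod 63). Invert 22 mod 63 by the Euclidean algorithm: 63 = 2·22 + 19, 22 = 1·19 + 3, 19 = 6·3 + 1, 3 = 3·1 + 0; back-substituting, 1 = 19 − 6·3 = 19 − 6·(22 − 1·19) = −6·22 + 7·19 = −6·22 + 7·(63 − 2·22) = 7·63 − 20·22. Hence 22·(-20) ≡ 1, so 22⁻¹ ≡ -20 ≡ 43 (mod 63).
Therefore t ≡ 43·58 = 2494 ≡ 37 (mod 63).
Taking t = 37 gives x = 65 + 85·37 = 3210.
Indeed 3210 ≡ 65 (mod 85) and 3210 ≡ 60 (mod 63).

x = 3210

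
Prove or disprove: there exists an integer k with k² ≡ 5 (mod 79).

k = 59

Take k = 59. Then 59² = 3481 = 44·79 + 5, so 59² ≡ 5 (mod 79).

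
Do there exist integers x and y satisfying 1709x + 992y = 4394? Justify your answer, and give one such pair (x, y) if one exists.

x = 370, y = -633

Since gcd(1709, 992) = 1, every integer is an integer combination of 1709 and 992.
Euclidean algorithm: 1709 = 1·992 + 717, 992 = 1·717 + 275, 717 = 2·275 + 167, 275 = 1·167 + 108, 167 = 1·108 + 59, 108 = 1·59 + 49, 59 = 1·49 + 10, 49 = 4·10 + 9, 10 = 1·9 + 1, 9 = 9·1 + 0.
Working back up the chain: 1 = 10 − 1·9 = 10 − (49 − 4·10) = −49 + 5·10 = −49 + 5·(59 − 1·49) = 5·59 − 6·49 = 5·59 − 6·(108 − 1·59) = −6·108 + 11·59 = −6·108 + 11·(167 − 1·108) = 11·167 − 17·108 = 11·167 − 17·(275 − 1·167) = −17·275 + 28·167 = −17·275 + 28·(717 − 2·275) = 28·717 − 73·275 = 28·717 − 73·(992 − 1·717) = −73·992 + 101·717 = −73·992 + 101·(1709 − 1·992) = 101·1709 − 174·992. So 1709·101 + 992·(-174) = 1.
Scaling by 4394 gives the particular solution (x, y) = (443794, -764556).
Subtracting 447·992 from x and adding 447·1709 to y gives the tidier solution (370, -633).
Indeed 1709·370 + 992·(-633) = 632330 − 627936 = 4394.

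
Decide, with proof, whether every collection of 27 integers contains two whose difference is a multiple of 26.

Partition the integers by their residue mod 26; there are 26 classes.
With 27 integers and only 26 classes, the pigeonhole principle forces two of them, say a and b, into the same class.
Then a ≡ b (mod 26), i.e. 26 ∣ (a − b).

Yes, this is always true.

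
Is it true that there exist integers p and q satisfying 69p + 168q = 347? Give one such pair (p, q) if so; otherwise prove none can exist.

No, no such integers exist.

gcd(69, 168) = 3, so every integer of the form 69p + 168q is a multiple of 3.
But 347 = 3·115 + 2, so 3 ∤ 347.
So the equation is unsolvable over ℤ.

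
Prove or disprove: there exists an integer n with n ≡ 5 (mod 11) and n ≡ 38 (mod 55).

n = 38

Here gcd(11, 55) = 11, and both 5 and 38 leave remainder 5 mod 11, so the system is consistent.
Step through n = 5, 5 + 11, 5 + 2·11, …: the values 5, 16, 27, 38 reduce mod 55 to 5, 16, 27, 38. The value 38 hits 38.
Verify: 38 = 3·11 + 5 and 38 = 0·55 + 38. ✓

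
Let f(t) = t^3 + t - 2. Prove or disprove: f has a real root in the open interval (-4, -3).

No such root exists.

Evaluate at the endpoints: f(-4) = -70, f(-3) = -32 — same sign (negative).
The derivative f'(t) = 3t^2 + 1 is a quadratic with discriminant 0² − 4·3·1 = -12 < 0; it never vanishes, so it is always positive (sign of the leading coefficient).
So f is strictly increasing; between -4 and -3 its values lie between f(-4) = -70 and f(-3) = -32, all negative. Therefore f has no root in (-4, -3).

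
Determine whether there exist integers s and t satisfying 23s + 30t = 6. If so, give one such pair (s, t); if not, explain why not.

s = 12, t = -9

Since gcd(23, 30) = 1, every integer is an integer combination of 23 and 30.
Euclidean algorithm: 30 = 1·23 + 7, 23 = 3·7 + 2, 7 = 3·2 + 1, 2 = 2·1 + 0.
Unwinding: 1 = 7 − 3·2 = 7 − 3·(23 − 3·7) = −3·23 + 10·7 = −3·23 + 10·(30 − 1·23) = 10·30 − 13·23, i.e. 23·(-13) + 30·10 = 1.
Times 6: 23·(-78) + 30·60 = 6, so (-78, 60) solves it.
Shifting by a multiple of (30, −23) keeps it a solution: s = -78 + 3·30 = 12, t = 60 − 3·23 = -9.
Check: 23·12 + 30·(-9) = 276 − 270 = 6. ✓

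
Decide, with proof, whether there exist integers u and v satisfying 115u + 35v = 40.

gcd(115, 35) = 5, and 5 divides 40, so integer solutions exist.
Dividing through by 5 reduces the equation to 23u + 7v = 8.
Euclidean algorithm: 23 = 3·7 + 2, 7 = 3·2 + 1, 2 = 2·1 + 0.
Working back up the chain: 1 = 7 − 3·2 = 7 − 3·(23 − 3·7) = −3·23 + 10·7. So 23·(-3) + 7·10 = 1.
Times 8: 23·(-24) + 7·80 = 8, so (-24, 80) solves it.
Shifting by a multiple of (7, −23) keeps it a solution: u = -24 + 4·7 = 4, v = 80 − 4·23 = -12.
Check: 115·4 + 35·(-12) = 460 − 420 = 40. ✓

u = 4, v = -12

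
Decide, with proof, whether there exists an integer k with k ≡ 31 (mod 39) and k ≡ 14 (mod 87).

No, no such integer exists.

Reduce both congruences modulo 3, which divides 39 and 87: they say k ≡ 31 (mod 3) and k ≡ 14 (mod 3).
These are incompatible: 31 − 14 = 17 is not divisible by 3.
So no integer satisfies both congruences.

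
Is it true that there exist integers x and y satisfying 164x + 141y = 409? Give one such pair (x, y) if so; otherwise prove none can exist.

Since gcd(164, 141) = 1, every integer is an integer combination of 164 and 141.
Euclidean algorithm: 164 = 1·141 + 23, 141 = 6·23 + 3, 23 = 7·3 + 2, 3 = 1·2 + 1, 2 = 2·1 + 0.
Back-substituting, 1 = 3 − 1·2 = 3 − (23 − 7·3) = −23 + 8·3 = −23 + 8·(141 − 6·23) = 8·141 − 49·23 = 8·141 − 49·(164 − 1·141) = −49·164 + 57·141; that is, 164·(-49) + 141·57 = 1.
Multiplying through by 409: x = (-49)·409 = -20041, y = 57·409 = 23313 is a solution.
The general solution is x = -20041 + 141k, y = 23313 − 164k; taking k = 143 gives the smaller pair x = 122, y = -139.
Check: 164·122 + 141·(-139) = 20008 − 19599 = 409. ✓

x = 122, y = -139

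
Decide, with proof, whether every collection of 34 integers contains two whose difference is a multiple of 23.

Partition the integers by their residue mod 23; there are 23 classes.
Since 34 > 23, two of the 34 integers must share a residue class by the pigeonhole principle; call them a and b.
Their difference a − b is then a multiple of 23.

Yes.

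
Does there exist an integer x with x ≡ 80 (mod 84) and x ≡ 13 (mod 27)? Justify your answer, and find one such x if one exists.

Reduce both congruences modulo 3, which divides 84 and 27: they say x ≡ 80 (mod 3) and x ≡ 13 (mod 3).
But 80 mod 3 = 2 while 13 mod 3 = 1, a contradiction.
Therefore no such x exists.

No, no such integer exists.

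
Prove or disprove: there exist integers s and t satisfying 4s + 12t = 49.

There are no such integers.

Both 4 and 12 are divisible by gcd(4, 12) = 4, hence so is any combination 4s + 12t.
But 49 = 4·12 + 1, so 4 ∤ 49.
Therefore 4s + 12t = 49 has no solution in integers.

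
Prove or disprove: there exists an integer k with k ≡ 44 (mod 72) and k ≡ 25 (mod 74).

Both moduli are multiples of 2 = gcd(72, 74), so any solution would satisfy k ≡ 44 and k ≡ 25 modulo 2 simultaneously.
These are incompatible: 44 − 25 = 19 is not divisible by 2.
So no integer satisfies both congruences.

No, no such integer exists.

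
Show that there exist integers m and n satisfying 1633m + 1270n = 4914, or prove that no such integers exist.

Since gcd(1633, 1270) = 1, every integer is an integer combination of 1633 and 1270.
Euclidean algorithm: 1633 = 1·1270 + 363, 1270 = 3·363 + 181, 363 = 2·181 + 1, 181 = 181·1 + 0.
Working back up the chain: 1 = 363 − 2·181 = 363 − 2·(1270 − 3·363) = −2·1270 + 7·363 = −2·1270 + 7·(1633 − 1·1270) = 7·1633 − 9·1270. So 1633·7 + 1270·(-9) = 1.
Times 4914: 1633·34398 + 1270·(-44226) = 4914, so (34398, -44226) solves it.
Subtracting 27·1270 from m and adding 27·1633 to n gives the tidier solution (108, -135).
Check: 1633·108 + 1270·(-135) = 176364 − 171450 = 4914. ✓

m = 108, n = -135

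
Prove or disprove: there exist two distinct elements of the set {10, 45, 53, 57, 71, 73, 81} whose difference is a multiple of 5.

Both 10 and 45 leave remainder 0 on division by 5; their difference 35 = 7·5 is a multiple of 5.

10 and 45 are such a pair.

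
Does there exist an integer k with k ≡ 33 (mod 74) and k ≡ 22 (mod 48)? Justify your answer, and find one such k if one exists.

There is no such integer.

Reduce both congruences modulo 2, which divides 74 and 48: they say k ≡ 33 (mod 2) and k ≡ 22 (mod 2).
These are incompatible: 33 − 22 = 11 is not divisible by 2.
Hence the system has no solution.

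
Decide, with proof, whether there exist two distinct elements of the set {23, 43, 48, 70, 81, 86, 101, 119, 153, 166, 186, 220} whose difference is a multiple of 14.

No, no such pair exists.

Residues mod 14: 23↦9, 43↦1, 48↦6, 70↦0, 81↦11, 86↦2, 101↦3, 119↦7, 153↦13, 166↦12, 186↦4, 220↦10.
These 12 residues are pairwise different, hence no difference of two elements is divisible by 14.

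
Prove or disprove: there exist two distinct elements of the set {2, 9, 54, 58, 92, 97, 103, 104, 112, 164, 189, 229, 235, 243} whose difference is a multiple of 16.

No such pair exists.

Residues mod 16: 2↦2, 9↦9, 54↦6, 58↦10, 92↦12, 97↦1, 103↦7, 104↦8, 112↦0, 164↦4, 189↦13, 229↦5, 235↦11, 243↦3.
All 14 residues are distinct, so no two elements differ by a multiple of 16.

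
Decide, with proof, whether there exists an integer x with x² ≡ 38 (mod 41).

Apply Euler's criterion with the prime 41: 38 is a quadratic residue iff 38^20 ≡ 1 (mod 41), and a non-residue iff it is ≡ −1.
Repeated squaring mod 41: 38^2 = 1444 ≡ 9; 38^4 ≡ 9² = 81 ≡ 40; 38^8 ≡ 40² = 1600 ≡ 1; 38^16 ≡ 1² = 1 ≡ 1.
Since 20 = 16 + 4, 38^20 ≡ 1 · 40; multiplying out mod 41: 1·40 = 40 ≡ 40. Thus 38^20 ≡ 40 ≡ −1 (mod 41).
By Euler's criterion 38 is a quadratic non-residue mod 41: no x satisfies x² ≡ 38 (mod 41).

No such integer exists.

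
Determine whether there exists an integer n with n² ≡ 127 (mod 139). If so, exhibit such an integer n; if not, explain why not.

n = 108

n = 108 works: 108² = 11664, and 11664 − 127 = 11537 = 83·139.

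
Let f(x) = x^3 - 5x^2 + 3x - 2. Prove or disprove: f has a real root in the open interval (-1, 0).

No such root exists.

The endpoint values f(-1) = -11 and f(0) = -2 are both negative. Claim: f(x) < 0 for every x in (-1, 0).
Shift to the endpoint 0: with x = −u (0 < u < 1), one computes f(−u) = -u^3 - 5u^2 - 3u - 2.
The nonzero coefficients here are all negative, so for u > 0 every term is negative (or zero), and the constant term -2 is strictly negative.
Therefore f(x) < 0 throughout (-1, 0), and f has no zero there.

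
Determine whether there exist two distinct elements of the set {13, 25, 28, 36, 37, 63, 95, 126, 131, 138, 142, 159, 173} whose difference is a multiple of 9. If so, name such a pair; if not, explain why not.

Both 25 and 142 leave remainder 7 on division by 9; their difference 117 = 13·9 is a multiple of 9.

25 and 142 are such a pair.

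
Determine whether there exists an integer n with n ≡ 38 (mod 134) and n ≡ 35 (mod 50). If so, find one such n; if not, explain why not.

Both moduli are multiples of 2 = gcd(134, 50), so any solution would satisfy n ≡ 38 and n ≡ 35 modulo 2 simultaneously.
However 38 ≡ 0 and 35 ≡ 1 (mod 2), and 0 ≠ 1.
Hence the system has no solution.

No such integer exists.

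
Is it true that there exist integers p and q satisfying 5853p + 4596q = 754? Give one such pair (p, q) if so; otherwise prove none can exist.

No, no such integers exist.

gcd(5853, 4596) = 3, so every integer of the form 5853p + 4596q is a multiple of 3.
But 754 is not a multiple of 3 (it leaves remainder 1).
Therefore 5853p + 4596q = 754 has no solution in integers.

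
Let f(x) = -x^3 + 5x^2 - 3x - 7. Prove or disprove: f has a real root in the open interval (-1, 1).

f(-1) = 2 and f(1) = -6, which have opposite signs.
As a polynomial, f is continuous on every closed interval.
By the Intermediate Value Theorem f must vanish at some point of (-1, 1).

Such a root exists.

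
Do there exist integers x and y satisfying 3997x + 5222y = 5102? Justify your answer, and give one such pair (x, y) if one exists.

Both 3997 and 5222 are divisible by gcd(3997, 5222) = 7, hence so is any combination 3997x + 5222y.
However 5102 leaves remainder 6 on division by 7.
So the equation is unsolvable over ℤ.

No, no such integers exist.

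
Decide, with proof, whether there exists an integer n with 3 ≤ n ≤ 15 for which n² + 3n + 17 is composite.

At n = 3: 3² + 3·3 + 17 = 35 = 5·7, which is composite.

n = 3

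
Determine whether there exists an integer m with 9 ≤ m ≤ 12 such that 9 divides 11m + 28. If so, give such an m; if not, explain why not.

No such integer m in that range exists.

For m = 9, 10, 11, 12 the values of 11m + 28 modulo 9 are 1, 3, 5, 7 respectively.
None is 0, so 9 never divides 11m + 28 on this range.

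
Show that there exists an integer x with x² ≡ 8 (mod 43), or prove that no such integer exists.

No such integer exists.

43 is prime, so by Euler's criterion 8 is a square mod 43 iff 8^((43−1)/2) = 8^21 ≡ 1 (mod 43).
Squaring successively (mod 43): 8^2 = 64 ≡ 21; 8^4 ≡ 21² = 441 ≡ 11; 8^8 ≡ 11² = 121 ≡ 35; 8^16 ≡ 35² = 1225 ≡ 21.
Since 21 = 16 + 4 + 1, 8^21 ≡ 21 · 11 · 8; multiplying out mod 43: 21·11 = 231 ≡ 16, then 16·8 = 128 ≡ 42. Thus 8^21 ≡ 42 ≡ −1 (mod 43).
The value −1 means 8 is a non-residue modulo 43, so x² ≡ 8 (mod 43) is impossible.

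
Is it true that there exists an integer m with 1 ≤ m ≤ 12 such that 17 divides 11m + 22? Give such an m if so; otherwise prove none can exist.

At m = 1, 11·1 + 22 = 33 ≡ 16 (mod 17), and each step in m adds 11, giving residues 16, 10, 4, 15, 9, 3, 14, 8, 2, 13, 7, 1 for m = 1, 2, …, 12.
None is 0, so 17 never divides 11m + 22 on this range.

There is no such integer m in that range.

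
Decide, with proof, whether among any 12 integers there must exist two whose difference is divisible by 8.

True.

Partition the integers by their residue mod 8; there are 8 classes.
Placing 12 integers into 8 classes, some class receives at least two — say a and b.
Then a ≡ b (mod 8), i.e. 8 ∣ (a − b).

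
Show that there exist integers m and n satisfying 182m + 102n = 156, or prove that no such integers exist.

Since gcd(182, 102) = 2 and 156 = 2·78, Bézout's identity guarantees a solution.
Dividing through by 2 reduces the equation to 91m + 51n = 78.
Run the Euclidean algorithm on 91 and 51: 91 = 1·51 + 40, 51 = 1·40 + 11, 40 = 3·11 + 7, 11 = 1·7 + 4, 7 = 1·4 + 3, 4 = 1·3 + 1, 3 = 3·1 + 0.
Back-substituting, 1 = 4 − 1·3 = 4 − (7 − 1·4) = −7 + 2·4 = −7 + 2·(11 − 1·7) = 2·11 − 3·7 = 2·11 − 3·(40 − 3·11) = −3·40 + 11·11 = −3·40 + 11·(51 − 1·40) = 11·51 − 14·40 = 11·51 − 14·(91 − 1·51) = −14·91 + 25·51; that is, 91·(-14) + 51·25 = 1.
Times 78: 91·(-1092) + 51·1950 = 78, so (-1092, 1950) solves it.
Shifting by a multiple of (51, −91) keeps it a solution: m = -1092 + 22·51 = 30, n = 1950 − 22·91 = -52.
Check: 182·30 + 102·(-52) = 5460 − 5304 = 156. ✓

m = 30, n = -52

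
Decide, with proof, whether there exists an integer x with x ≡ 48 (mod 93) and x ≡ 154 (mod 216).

gcd(93, 216) = 3. If x ≡ 48 (mod 93) and x ≡ 154 (mod 216), then x ≡ 48 (mod 3) and x ≡ 154 (mod 3).
These are incompatible: 48 − 154 = -106 is not divisible by 3.
Therefore no such x exists.

No, no such integer exists.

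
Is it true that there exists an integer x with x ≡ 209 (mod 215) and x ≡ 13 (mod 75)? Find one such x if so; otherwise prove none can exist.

Reduce both congruences modulo 5, which divides 215 and 75: they say x ≡ 209 (mod 5) and x ≡ 13 (mod 5).
But 209 mod 5 = 4 while 13 mod 5 = 3, a contradiction.
Hence the system has no solution.

No, no such integer exists.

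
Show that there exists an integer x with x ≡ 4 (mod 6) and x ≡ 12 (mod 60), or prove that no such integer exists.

Both moduli are multiples of 6 = gcd(6, 60), so any solution would satisfy x ≡ 4 and x ≡ 12 modulo 6 simultaneously.
But 4 mod 6 = 4 while 12 mod 6 = 0, a contradiction.
Therefore no such x exists.

No such integer exists.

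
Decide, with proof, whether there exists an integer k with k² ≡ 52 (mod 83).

No such integer exists.

83 is prime, so by Euler's criterion 52 is a square mod 83 iff 52^((83−1)/2) = 52^41 ≡ 1 (mod 83).
Squaring successively (mod 83): 52^2 = 2704 ≡ 48; 52^4 ≡ 48² = 2304 ≡ 63; 52^8 ≡ 63² = 3969 ≡ 68; 52^16 ≡ 68² = 4624 ≡ 59; 52^32 ≡ 59² = 3481 ≡ 78.
Since 41 = 32 + 8 + 1, 52^41 ≡ 78 · 68 · 52; multiplying out mod 83: 78·68 = 5304 ≡ 75, then 75·52 = 3900 ≡ 82. Thus 52^41 ≡ 82 ≡ −1 (mod 83).
By Euler's criterion 52 is a quadratic non-residue mod 83: no k satisfies k² ≡ 52 (mod 83).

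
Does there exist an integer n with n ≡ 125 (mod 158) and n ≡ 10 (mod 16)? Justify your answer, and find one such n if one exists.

Both moduli are multiples of 2 = gcd(158, 16), so any solution would satisfy n ≡ 125 and n ≡ 10 modulo 2 simultaneously.
However 125 ≡ 1 and 10 ≡ 0 (mod 2), and 1 ≠ 0.
Therefore no such n exists.

No such integer exists.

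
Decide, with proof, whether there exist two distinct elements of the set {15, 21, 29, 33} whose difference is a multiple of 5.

Two integers differ by a multiple of 5 exactly when they have the same residue mod 5. The residues are 15↦0, 21↦1, 29↦4, 33↦3.
All 4 residues are distinct, so no two elements differ by a multiple of 5.

No such pair exists.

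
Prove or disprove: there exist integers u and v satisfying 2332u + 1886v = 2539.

No, no such integers exist.

Both 2332 and 1886 are divisible by gcd(2332, 1886) = 2, hence so is any combination 2332u + 1886v.
However 2539 leaves remainder 1 on division by 2.
Hence no integers u, v satisfy the equation.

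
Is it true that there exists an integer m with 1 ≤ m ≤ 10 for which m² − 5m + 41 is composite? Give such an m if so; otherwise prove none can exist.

At m = 3: 3² − 5·3 + 41 = 35 = 5·7, which is composite.

m = 3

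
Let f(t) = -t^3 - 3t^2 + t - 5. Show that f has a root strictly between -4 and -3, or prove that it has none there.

f(-4) = 7 and f(-3) = -8, which have opposite signs.
As a polynomial, f is continuous on every closed interval.
By the Intermediate Value Theorem f must vanish at some point of (-4, -3).

Yes, f has a root in the interval.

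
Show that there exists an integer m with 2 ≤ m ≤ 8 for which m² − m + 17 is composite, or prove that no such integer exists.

No such integer m in that range exists.

The values for m = 2, 3, …, 8 are 19, 23, 29, 37, 47, 59, 73, and each of these is prime.
So no value in the range makes the expression composite.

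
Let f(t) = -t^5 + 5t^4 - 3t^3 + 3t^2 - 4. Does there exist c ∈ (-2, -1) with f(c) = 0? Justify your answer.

No such root exists.

f(-2) = 144 and f(-1) = 8, both positive, so a sign-change argument is unavailable; we show f keeps this sign on the whole interval.
Shift to the endpoint -1: with t = -1 − u (0 < u < 1), one computes f(-1 − u) = u^5 + 10u^4 + 33u^3 + 52u^2 + 40u + 8.
The nonzero coefficients here are all positive, so for u > 0 every term is positive (or zero), and the constant term 8 is strictly positive.
So f is strictly positive on (-2, -1); no root exists in the interval.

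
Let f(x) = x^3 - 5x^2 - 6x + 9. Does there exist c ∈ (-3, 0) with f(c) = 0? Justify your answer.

Yes, f has a root in the interval.

f(-3) = -45 and f(0) = 9, which have opposite signs.
f is continuous everywhere (it is a polynomial), in particular on [-3, 0].
By the Intermediate Value Theorem f must vanish at some point of (-3, 0).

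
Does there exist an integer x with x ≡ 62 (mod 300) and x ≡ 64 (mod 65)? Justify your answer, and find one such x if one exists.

Both moduli are multiples of 5 = gcd(300, 65), so any solution would satisfy x ≡ 62 and x ≡ 64 modulo 5 simultaneously.
However 62 ≡ 2 and 64 ≡ 4 (mod 5), and 2 ≠ 4.
So no integer satisfies both congruences.

No such integer exists.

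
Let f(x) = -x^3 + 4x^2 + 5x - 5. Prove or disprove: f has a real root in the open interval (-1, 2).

f(-1) = -5 and f(2) = 13, which have opposite signs.
f is continuous everywhere (it is a polynomial), in particular on [-1, 2].
By the Intermediate Value Theorem, f takes the value 0 somewhere in the open interval.

Such a root exists.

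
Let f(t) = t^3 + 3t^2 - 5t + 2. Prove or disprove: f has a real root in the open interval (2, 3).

No such root exists.

f(2) = 12 and f(3) = 41, both positive, so a sign-change argument is unavailable; we show f keeps this sign on the whole interval.
Shift to the endpoint 2: with t = 2 + u (0 < u < 1), one computes f(2 + u) = u^3 + 9u^2 + 19u + 12.
All 4 nonzero coefficients of this polynomial in u are positive; hence for u > 0 the value is a sum of positive terms (the constant 12 among them).
So f is strictly positive on (2, 3); no root exists in the interval.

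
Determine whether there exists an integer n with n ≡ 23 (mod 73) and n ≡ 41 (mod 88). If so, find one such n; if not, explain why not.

gcd(73, 88) = 1, so the Chinese Remainder Theorem guarantees exactly one residue class mod 6424 satisfying both.
Write n = 23 + 73t and require 23 + 73t ≡ 41 (mod 88), i.e. 73t ≡ 18 (mod 88).
To invert 73 modulo 88: 88 = 1·73 + 15, 73 = 4·15 + 13, 15 = 1·13 + 2, 13 = 6·2 + 1, 2 = 2·1 + 0, and unwinding, 1 = 13 − 6·2 = 13 − 6·(15 − 1·13) = −6·15 + 7·13 = −6·15 + 7·(73 − 4·15) = 7·73 − 34·15 = 7·73 − 34·(88 − 1·73) = −34·88 + 41·73. Thus 73⁻¹ ≡ 41 (mod 88).
Multiplying by 41: t ≡ 41·18 = 738 ≡ 34 (mod 88).
Taking t = 34 gives n = 23 + 73·34 = 2505.
Indeed 2505 ≡ 23 (mod 73) and 2505 ≡ 41 (mod 88).

n = 2505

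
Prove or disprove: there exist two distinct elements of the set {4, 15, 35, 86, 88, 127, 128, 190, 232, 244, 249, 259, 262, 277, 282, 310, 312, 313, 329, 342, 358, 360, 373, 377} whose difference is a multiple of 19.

Both 4 and 232 leave remainder 4 on division by 19; their difference 228 = 12·19 is a multiple of 19.

Yes: 4 and 232.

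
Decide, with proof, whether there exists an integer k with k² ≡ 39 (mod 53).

There is no such integer.

Apply Euler's criterion with the prime 53: 39 is a quadratic residue iff 39^26 ≡ 1 (mod 53), and a non-residue iff it is ≡ −1.
Squaring successively (mod 53): 39^2 = 1521 ≡ 37; 39^4 ≡ 37² = 1369 ≡ 44; 39^8 ≡ 44² = 1936 ≡ 28; 39^16 ≡ 28² = 784 ≡ 42.
Since 26 = 16 + 8 + 2, 39^26 ≡ 42 · 28 · 37; multiplying out mod 53: 42·28 = 1176 ≡ 10, then 10·37 = 370 ≡ 52. Thus 39^26 ≡ 52 ≡ −1 (mod 53).
By Euler's criterion 39 is a quadratic non-residue mod 53: no k satisfies k² ≡ 39 (mod 53).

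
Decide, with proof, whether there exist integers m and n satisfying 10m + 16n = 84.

Since gcd(10, 16) = 2 and 84 = 2·42, Bézout's identity guarantees a solution.
Dividing through by 2 reduces the equation to 5m + 8n = 42.
Dividing repeatedly: 8 = 1·5 + 3, 5 = 1·3 + 2, 3 = 1·2 + 1, 2 = 2·1 + 0.
Working back up the chain: 1 = 3 − 1·2 = 3 − (5 − 1·3) = −5 + 2·3 = −5 + 2·(8 − 1·5) = 2·8 − 3·5. So 5·(-3) + 8·2 = 1.
Scaling by 42 gives the particular solution (m, n) = (-126, 84).
The general solution is m = -126 + 8k, n = 84 − 5k; taking k = 16 gives the smaller pair m = 2, n = 4.
Check: 10·2 + 16·4 = 20 + 64 = 84. ✓

m = 2, n = 4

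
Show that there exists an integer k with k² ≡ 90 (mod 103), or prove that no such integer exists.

There is no such integer.

Apply Euler's criterion with the prime 103: 90 is a quadratic residue iff 90^51 ≡ 1 (mod 103), and a non-residue iff it is ≡ −1.
Squaring successively (mod 103): 90^2 = 8100 ≡ 66; 90^4 ≡ 66² = 4356 ≡ 30; 90^8 ≡ 30² = 900 ≡ 76; 90^16 ≡ 76² = 5776 ≡ 8; 90^32 ≡ 8² = 64 ≡ 64.
Since 51 = 32 + 16 + 2 + 1, 90^51 ≡ 64 · 8 · 66 · 90; multiplying out mod 103: 64·8 = 512 ≡ 100, then 100·66 = 6600 ≡ 8, then 8·90 = 720 ≡ 102. Thus 90^51 ≡ 102 ≡ −1 (mod 103).
By Euler's criterion 90 is a quadratic non-residue mod 103: no k satisfies k² ≡ 90 (mod 103).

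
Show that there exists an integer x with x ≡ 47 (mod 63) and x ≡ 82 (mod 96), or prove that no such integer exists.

No, no such integer exists.

gcd(63, 96) = 3. If x ≡ 47 (mod 63) and x ≡ 82 (mod 96), then x ≡ 47 (mod 3) and x ≡ 82 (mod 3).
But 47 mod 3 = 2 while 82 mod 3 = 1, a contradiction.
So no integer satisfies both congruences.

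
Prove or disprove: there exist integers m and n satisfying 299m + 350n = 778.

Since gcd(299, 350) = 1, every integer is an integer combination of 299 and 350.
Euclidean algorithm: 350 = 1·299 + 51, 299 = 5·51 + 44, 51 = 1·44 + 7, 44 = 6·7 + 2, 7 = 3·2 + 1, 2 = 2·1 + 0.
Unwinding: 1 = 7 − 3·2 = 7 − 3·(44 − 6·7) = −3·44 + 19·7 = −3·44 + 19·(51 − 1·44) = 19·51 − 22·44 = 19·51 − 22·(299 − 5·51) = −22·299 + 129·51 = −22·299 + 129·(350 − 1·299) = 129·350 − 151·299, i.e. 299·(-151) + 350·129 = 1.
Times 778: 299·(-117478) + 350·100362 = 778, so (-117478, 100362) solves it.
The general solution is m = -117478 + 350k, n = 100362 − 299k; taking k = 336 gives the smaller pair m = 122, n = -102.
Indeed 299·122 + 350·(-102) = 36478 − 35700 = 778.

m = 122, n = -102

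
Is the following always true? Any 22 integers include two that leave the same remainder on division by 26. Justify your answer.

Take the 22 consecutive integers 24, 25, …, 45: their residues mod 26 are all distinct because 22 ≤ 26.
So no two of them leave the same remainder on division by 26; the claim fails for this set.

No; for instance {24, 25, 26, 27, 28, 29, 30, 31, 32, 33, 34, 35, 36, 37, 38, 39, 40, 41, 42, 43, 44, 45} is a counterexample.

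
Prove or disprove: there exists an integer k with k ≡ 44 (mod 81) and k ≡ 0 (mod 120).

Reduce both congruences modulo 3, which divides 81 and 120: they say k ≡ 44 (mod 3) and k ≡ 0 (mod 3).
However 44 ≡ 2 and 0 ≡ 0 (mod 3), and 2 ≠ 0.
Therefore no such k exists.

There is no such integer.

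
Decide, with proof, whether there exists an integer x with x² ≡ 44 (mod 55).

x = 22 works: 22² = 484, and 484 − 44 = 440 = 8·55.

x = 22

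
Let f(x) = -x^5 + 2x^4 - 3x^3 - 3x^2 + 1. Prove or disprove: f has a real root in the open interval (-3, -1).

The endpoint values f(-3) = 460 and f(-1) = 4 are both positive. Claim: f(x) > 0 for every x in (-3, -1).
Substitute x = -1 − u, where 0 < u < 2 on the interval. Expanding, f(-1 − u) = u^5 + 7u^4 + 21u^3 + 28u^2 + 16u + 4.
All 6 nonzero coefficients of this polynomial in u are positive; hence for u > 0 the value is a sum of positive terms (the constant 4 among them).
Therefore f(x) > 0 throughout (-3, -1), and f has no zero there.

f has no root in that interval.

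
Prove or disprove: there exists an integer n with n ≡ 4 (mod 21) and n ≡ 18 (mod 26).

n = 382

gcd(21, 26) = 1, so the Chinese Remainder Theorem guarantees exactly one residue class mod 546 satisfying both.
Any solution of the first congruence is n = 4 + 21t; substituting into the second, 21t ≡ 18 − 4 ≡ 14 (mod 26).
Since 21·5 = 105 = 4·26 + 1, the inverse of 21 mod 26 is 5.
Therefore t ≡ 5·14 = 70 ≡ 18 (mod 26).
Taking t = 18 gives n = 4 + 21·18 = 382.
Indeed 382 ≡ 4 (mod 21) and 382 ≡ 18 (mod 26).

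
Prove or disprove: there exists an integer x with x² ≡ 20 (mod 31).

x = 12 works: 12² = 144, and 144 − 20 = 124 = 4·31.

x = 12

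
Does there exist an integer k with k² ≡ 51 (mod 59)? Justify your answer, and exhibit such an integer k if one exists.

k = 13

k = 13 works: 13² = 169, and 169 − 51 = 118 = 2·59.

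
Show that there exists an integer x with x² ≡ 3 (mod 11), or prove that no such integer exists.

Take x = 5. Then 5² = 25 = 2·11 + 3, so 5² ≡ 3 (mod 11).

x = 5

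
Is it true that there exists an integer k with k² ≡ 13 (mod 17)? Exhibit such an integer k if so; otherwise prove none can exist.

k = 9

k = 9 works: 9² = 81, and 81 − 13 = 68 = 4·17.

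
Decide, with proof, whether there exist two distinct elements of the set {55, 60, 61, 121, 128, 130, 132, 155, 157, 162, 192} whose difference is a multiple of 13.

There is no such pair.

Two integers differ by a multiple of 13 exactly when they have the same residue mod 13. The residues are 55↦3, 60↦8, 61↦9, 121↦4, 128↦11, 130↦0, 132↦2, 155↦12, 157↦1, 162↦6, 192↦10.
No residue repeats among the 11 elements, so no pair has difference ≡ 0 (mod 13).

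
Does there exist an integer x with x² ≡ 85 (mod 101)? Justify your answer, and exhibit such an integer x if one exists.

x = 40

Take x = 40. Then 40² = 1600 = 15·101 + 85, so 40² ≡ 85 (mod 101).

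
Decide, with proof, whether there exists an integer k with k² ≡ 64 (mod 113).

k = 8

Take k = 8. Then 8² = 64, and since 0 ≤ 64 < 113 this is already reduced: 8² ≡ 64 (mod 113).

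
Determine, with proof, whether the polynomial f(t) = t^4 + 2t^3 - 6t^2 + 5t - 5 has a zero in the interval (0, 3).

f(0) = -5 and f(3) = 91, which have opposite signs.
f is continuous everywhere (it is a polynomial), in particular on [0, 3].
By the Intermediate Value Theorem, f takes the value 0 somewhere in the open interval.

Such a root exists.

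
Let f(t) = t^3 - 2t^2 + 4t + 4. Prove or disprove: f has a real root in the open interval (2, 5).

f has no root in that interval.

f(2) = 12 and f(5) = 99, both positive.
The derivative f'(t) = 3t^2 - 4t + 4 is a quadratic with discriminant (-4)² − 4·3·4 = -32 < 0; it never vanishes, so it is always positive (sign of the leading coefficient).
So f is strictly increasing; between 2 and 5 its values lie between f(2) = 12 and f(5) = 99, all positive. Therefore f has no root in (2, 5).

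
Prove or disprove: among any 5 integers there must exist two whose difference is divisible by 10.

Take the 5 consecutive integers 36, 37, …, 40: their residues mod 10 are all distinct because 5 ≤ 10.
No two share a residue, so no pair has difference divisible by 10; the claim fails for this set.

No; for instance {36, 37, 38, 39, 40} is a counterexample.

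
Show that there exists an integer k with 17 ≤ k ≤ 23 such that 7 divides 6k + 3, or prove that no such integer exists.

At k = 17 we get 6·17 + 3 = 105, and 105 = 7·15.

k = 17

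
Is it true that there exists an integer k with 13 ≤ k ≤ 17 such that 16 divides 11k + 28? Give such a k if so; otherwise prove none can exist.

For k = 13, 14, …, 17 the values of 11k + 28 modulo 16 are 11, 6, 1, 12, 7 respectively.
Since 0 is absent from this list, 16 ∤ 11k + 28 for every k with 13 ≤ k ≤ 17.

There is no such integer k in that range.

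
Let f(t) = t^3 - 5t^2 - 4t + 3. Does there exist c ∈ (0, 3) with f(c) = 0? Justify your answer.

f(0) = 3 and f(3) = -27, which have opposite signs.
Since f is a polynomial it is continuous on [0, 3].
So by the Intermediate Value Theorem there is a c strictly between 0 and 3 with f(c) = 0.

Yes, f has a root in the interval.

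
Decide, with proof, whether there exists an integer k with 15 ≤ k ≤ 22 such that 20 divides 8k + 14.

The values of 8k + 14 for k = 15, 16, …, 22 are 134, 142, 150, 158, 166, 174, 182, 190; reduced mod 20 these are 14, 2, 10, 18, 6, 14, 2, 10.
None is 0, so 20 never divides 8k + 14 on this range.

No, no such integer k in that range exists.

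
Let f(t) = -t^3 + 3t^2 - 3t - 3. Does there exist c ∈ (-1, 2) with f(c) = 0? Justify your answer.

Such a root exists.

f(-1) = 4 and f(2) = -5, which have opposite signs.
As a polynomial, f is continuous on every closed interval.
The Intermediate Value Theorem then guarantees some c ∈ (-1, 2) with f(c) = 0.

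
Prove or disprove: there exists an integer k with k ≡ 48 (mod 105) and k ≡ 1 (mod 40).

Both moduli are multiples of 5 = gcd(105, 40), so any solution would satisfy k ≡ 48 and k ≡ 1 modulo 5 simultaneously.
But 48 mod 5 = 3 while 1 mod 5 = 1, a contradiction.
So no integer satisfies both congruences.

No, no such integer exists.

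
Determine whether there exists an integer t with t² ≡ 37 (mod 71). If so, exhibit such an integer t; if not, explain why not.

t = 26

Take t = 26. Then 26² = 676 = 9·71 + 37, so 26² ≡ 37 (mod 71).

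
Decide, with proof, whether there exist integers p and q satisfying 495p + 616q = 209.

p = 39, q = -31

gcd(495, 616) = 11, and 11 divides 209, so integer solutions exist.
Dividing through by 11 reduces the equation to 45p + 56q = 19.
Euclidean algorithm: 56 = 1·45 + 11, 45 = 4·11 + 1, 11 = 11·1 + 0.
Unwinding: 1 = 45 − 4·11 = 45 − 4·(56 − 1·45) = −4·56 + 5·45, i.e. 45·5 + 56·(-4) = 1.
Scaling by 19 gives the particular solution (p, q) = (95, -76).
Shifting by a multiple of (56, −45) keeps it a solution: p = 95 − 1·56 = 39, q = -76 + 1·45 = -31.
Check: 495·39 + 616·(-31) = 19305 − 19096 = 209. ✓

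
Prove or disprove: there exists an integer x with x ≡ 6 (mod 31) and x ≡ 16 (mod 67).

x = 1959

gcd(31, 67) = 1, so the Chinese Remainder Theorem guarantees exactly one residue class mod 2077 satisfying both.
Any solution of the first congruence is x = 6 + 31t; substituting into the second, 31t ≡ 16 − 6 ≡ 10 (mod 67).
Note 31·13 = 403 ≡ 1 (mod 67) (as 403 − 1 = 6·67), so 31⁻¹ ≡ 13.
Therefore t ≡ 13·10 = 130 ≡ 63 (mod 67).
With t = 63: x = 6 + 31·63 = 1959.
Check: 1959 mod 31 = 6, 1959 mod 67 = 16. ✓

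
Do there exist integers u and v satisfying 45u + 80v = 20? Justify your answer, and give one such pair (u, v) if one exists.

u = 4, v = -2

gcd(45, 80) = 5, and 5 divides 20, so integer solutions exist.
Dividing through by 5 reduces the equation to 9u + 16v = 4.
Euclidean algorithm: 16 = 1·9 + 7, 9 = 1·7 + 2, 7 = 3·2 + 1, 2 = 2·1 + 0.
Unwinding: 1 = 7 − 3·2 = 7 − 3·(9 − 1·7) = −3·9 + 4·7 = −3·9 + 4·(16 − 1·9) = 4·16 − 7·9, i.e. 9·(-7) + 16·4 = 1.
Multiplying through by 4: u = (-7)·4 = -28, v = 4·4 = 16 is a solution.
Adding 2·16 to u and subtracting 2·9 from v gives the tidier solution (4, -2).
Check: 45·4 + 80·(-2) = 180 − 160 = 20. ✓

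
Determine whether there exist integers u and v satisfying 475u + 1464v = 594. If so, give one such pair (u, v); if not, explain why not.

u = 630, v = -204

475 and 1464 are coprime, so 475u + 1464v ranges over all of ℤ.
Euclidean algorithm: 1464 = 3·475 + 39, 475 = 12·39 + 7, 39 = 5·7 + 4, 7 = 1·4 + 3, 4 = 1·3 + 1, 3 = 3·1 + 0.
Back-substituting, 1 = 4 − 1·3 = 4 − (7 − 1·4) = −7 + 2·4 = −7 + 2·(39 − 5·7) = 2·39 − 11·7 = 2·39 − 11·(475 − 12·39) = −11·475 + 134·39 = −11·475 + 134·(1464 − 3·475) = 134·1464 − 413·475; that is, 475·(-413) + 1464·134 = 1.
Times 594: 475·(-245322) + 1464·79596 = 594, so (-245322, 79596) solves it.
Adding 168·1464 to u and subtracting 168·475 from v gives the tidier solution (630, -204).
Indeed 475·630 + 1464·(-204) = 299250 − 298656 = 594.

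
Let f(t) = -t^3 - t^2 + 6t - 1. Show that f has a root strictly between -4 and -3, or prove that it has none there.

Yes, f has a root in the interval.

f(-4) = 23 and f(-3) = -1, which have opposite signs.
f is continuous everywhere (it is a polynomial), in particular on [-4, -3].
By the Intermediate Value Theorem f must vanish at some point of (-4, -3).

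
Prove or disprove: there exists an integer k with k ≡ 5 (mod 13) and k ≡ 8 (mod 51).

k = 161

gcd(13, 51) = 1, so the Chinese Remainder Theorem guarantees exactly one residue class mod 663 satisfying both.
Any solution of the first congruence is k = 5 + 13t; substituting into the second, 13t ≡ 8 − 5 ≡ 3 (mod 51).
Note 13·4 = 52 ≡ 1 (mod 51) (as 52 − 1 = 1·51), so 13⁻¹ ≡ 4.
Therefore t ≡ 4·3 = 12 (mod 51).
With t = 12: k = 5 + 13·12 = 161.
Check: 161 mod 13 = 5, 161 mod 51 = 8. ✓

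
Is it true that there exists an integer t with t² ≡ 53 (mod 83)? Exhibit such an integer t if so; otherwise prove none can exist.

Apply Euler's criterion with the prime 83: 53 is a quadratic residue iff 53^41 ≡ 1 (mod 83), and a non-residue iff it is ≡ −1.
Repeated squaring mod 83: 53^2 = 2809 ≡ 70; 53^4 ≡ 70² = 4900 ≡ 3; 53^8 ≡ 3² = 9 ≡ 9; 53^16 ≡ 9² = 81 ≡ 81; 53^32 ≡ 81² = 6561 ≡ 4.
Since 41 = 32 + 8 + 1, 53^41 ≡ 4 · 9 · 53; multiplying out mod 83: 4·9 = 36 ≡ 36, then 36·53 = 1908 ≡ 82. Thus 53^41 ≡ 82 ≡ −1 (mod 83).
The value −1 means 53 is a non-residue modulo 83, so t² ≡ 53 (mod 83) is impossible.

No, no such integer exists.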